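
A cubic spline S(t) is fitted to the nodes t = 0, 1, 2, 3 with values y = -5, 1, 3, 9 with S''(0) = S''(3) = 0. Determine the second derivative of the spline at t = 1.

Let M_i = S''(x_i). Step sizes h_i = 1, 1, 1; slopes of the chords Δ_i = (y_(i+1) - y_i)/h_i = 6, 2, 6.
  1·M_0 + 4·M_1 + 1·M_2 = 6(Δ_1 - Δ_0) = -24
  1·M_1 + 4·M_2 + 1·M_3 = 6(Δ_2 - Δ_1) = 24
Natural end conditions: M_0 = M_3 = 0.
Hence M_0 = 0, M_1 = -8, M_2 = 8, M_3 = 0.

-8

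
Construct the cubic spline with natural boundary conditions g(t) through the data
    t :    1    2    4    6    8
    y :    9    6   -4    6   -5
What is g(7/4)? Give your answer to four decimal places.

Write M_i for g''(x_i). With h_i = 1, 2, 2, 2 and divided differences Δ_i = -3, -5, 5, -11/2, the continuity of g' gives the tridiagonal system
  1·M_0 + 6·M_1 + 2·M_2 = 6(Δ_1 - Δ_0) = -12
  2·M_1 + 8·M_2 + 2·M_3 = 6(Δ_2 - Δ_1) = 60
  2·M_2 + 8·M_3 + 2·M_4 = 6(Δ_3 - Δ_2) = -63
Natural end conditions: M_0 = M_4 = 0.
Solving the tridiagonal system: M_0 = 0, M_1 = -483/82, M_2 = 957/82, M_3 = -885/82, M_4 = 0.
On [1, 2], g(t) = 9 - 331/164·(t - 1) + 0·(t - 1)² - 161/164·(t - 1)³.
With (t - 1) = 3/4: g(7/4) = 74229/10496.

7.0721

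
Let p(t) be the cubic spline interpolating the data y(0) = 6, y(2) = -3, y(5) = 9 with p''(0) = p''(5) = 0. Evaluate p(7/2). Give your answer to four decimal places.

Let m_i = p''(x_i). Step sizes h_i = 2, 3; slopes of the chords Δ_i = (y_(i+1) - y_i)/h_i = -9/2, 4.
  2·m_0 + 10·m_1 + 3·m_2 = 6(Δ_1 - Δ_0) = 51
Natural end conditions: m_0 = m_2 = 0.
Solving: m_0 = 0, m_1 = 51/10, m_2 = 0.
On [2, 5], p(t) = -3 - 11/10·(t - 2) + 51/20·(t - 2)² - 17/60·(t - 2)³.
With (t - 2) = 3/2: p(7/2) = 21/160.

0.1313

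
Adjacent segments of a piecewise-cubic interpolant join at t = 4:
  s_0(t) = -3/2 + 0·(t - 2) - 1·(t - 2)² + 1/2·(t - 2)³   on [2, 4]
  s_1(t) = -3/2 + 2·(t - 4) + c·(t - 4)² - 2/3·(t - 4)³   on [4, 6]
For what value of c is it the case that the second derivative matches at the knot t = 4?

s_0''(t) = -2 + 3·(t - 2), so s_0''(4) = 4. On the right, s_1''(4) = 2c, so c = 2.

2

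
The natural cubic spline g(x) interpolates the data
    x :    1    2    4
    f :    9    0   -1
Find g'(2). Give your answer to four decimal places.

-6.1667

Put M_i = g'' at the i-th knot. Here h = (1, 2) and Δ = (-9, -1/2), so the interior equations h_(i-1)·M_(i-1) + 2(h_(i-1)+h_i)·M_i + h_i·M_(i+1) = 6(Δ_i − Δ_(i-1)) read
  1·M_0 + 6·M_1 + 2·M_2 = 6(Δ_1 - Δ_0) = 51
Natural end conditions: M_0 = M_2 = 0.
Forward elimination and back-substitution give M_0 = 0, M_1 = 17/2, M_2 = 0.
On [2, 4], g'(x) = b_1 + 2c_1·(x - 2) + 3d_1·(x - 2)² with b_1 = Δ_1 - h_1(2M_1 + M_2)/6 = -37/6, c_1 = M_1/2 = 17/4, d_1 = (M_2 - M_1)/(6h_1) = -17/24. So g'(2) = -37/6.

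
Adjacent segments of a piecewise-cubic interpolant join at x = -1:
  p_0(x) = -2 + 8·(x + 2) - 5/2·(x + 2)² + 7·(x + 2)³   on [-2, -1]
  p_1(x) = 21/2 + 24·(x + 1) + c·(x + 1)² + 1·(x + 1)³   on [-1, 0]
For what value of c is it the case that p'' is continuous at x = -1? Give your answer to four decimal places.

p_0''(x) = -5 + 42·(x + 2), so p_0''(-1) = 37. On the right, p_1''(-1) = 2c, so c = 37/2.

18.5000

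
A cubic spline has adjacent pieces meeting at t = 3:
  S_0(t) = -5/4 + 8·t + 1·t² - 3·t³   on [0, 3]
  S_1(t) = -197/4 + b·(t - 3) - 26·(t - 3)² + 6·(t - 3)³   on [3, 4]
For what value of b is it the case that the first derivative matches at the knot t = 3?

S_0'(t) = 8 + 2·t - 9·t², so S_0'(3) = -67. On the right, S_1'(3) = b, so b = -67.

-67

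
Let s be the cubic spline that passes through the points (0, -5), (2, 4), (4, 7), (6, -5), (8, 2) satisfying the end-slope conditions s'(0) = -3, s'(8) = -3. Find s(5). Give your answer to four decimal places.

Let M_i = s''(x_i). Step sizes h_i = 2, 2, 2, 2; slopes of the chords Δ_i = (y_(i+1) - y_i)/h_i = 9/2, 3/2, -6, 7/2.
  2·M_0 + 8·M_1 + 2·M_2 = 6(Δ_1 - Δ_0) = -18
  2·M_1 + 8·M_2 + 2·M_3 = 6(Δ_2 - Δ_1) = -45
  2·M_2 + 8·M_3 + 2·M_4 = 6(Δ_3 - Δ_2) = 57
Clamped end conditions give two more equations: 2h_0·M_0 + h_0·M_1 = 6(Δ_0 - s'(0)) = 45 and h_3·M_3 + 2h_3·M_4 = 6(s'(8) - Δ_3) = -39.
Solving: M_0 = 1455/112, M_1 = -195/56, M_2 = -129/16, M_3 = 741/56, M_4 = -1833/112.
On [4, 6], s(x) = 7 - 141/28·(x - 4) - 129/32·(x - 4)² + 795/448·(x - 4)³.
With (x - 4) = 1: s(5) = -131/448.

-0.2924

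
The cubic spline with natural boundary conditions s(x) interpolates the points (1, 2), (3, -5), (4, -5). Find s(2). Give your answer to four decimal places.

Let σ_i = s''(x_i). Step sizes h_i = 2, 1; slopes of the chords Δ_i = (y_(i+1) - y_i)/h_i = -7/2, 0.
  2·σ_0 + 6·σ_1 + 1·σ_2 = 6(Δ_1 - Δ_0) = 21
Natural end conditions: σ_0 = σ_2 = 0.
Forward elimination and back-substitution give σ_0 = 0, σ_1 = 7/2, σ_2 = 0.
On [1, 3], s(x) = 2 - 14/3·(x - 1) + 0·(x - 1)² + 7/24·(x - 1)³.
With (x - 1) = 1: s(2) = -19/8.

-2.3750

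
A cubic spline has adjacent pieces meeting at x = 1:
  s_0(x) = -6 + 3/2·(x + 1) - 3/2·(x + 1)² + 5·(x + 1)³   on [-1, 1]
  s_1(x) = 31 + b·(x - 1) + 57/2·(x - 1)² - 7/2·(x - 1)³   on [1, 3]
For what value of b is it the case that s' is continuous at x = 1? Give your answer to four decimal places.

55.5000

s_0'(x) = 3/2 - 3·(x + 1) + 15·(x + 1)², so s_0'(1) = 111/2. On the right, s_1'(1) = b, so b = 111/2.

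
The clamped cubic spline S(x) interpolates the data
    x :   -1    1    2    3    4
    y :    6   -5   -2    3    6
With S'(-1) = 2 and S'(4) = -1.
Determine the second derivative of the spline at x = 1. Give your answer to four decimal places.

14.8537

With M_i denoting the second derivative at x_i, h_i = 2, 1, 1, 1, and Δ_i = (y_(i+1) − y_i)/h_i = -11/2, 3, 5, 3:
  2·M_0 + 6·M_1 + 1·M_2 = 6(Δ_1 - Δ_0) = 51
  1·M_1 + 4·M_2 + 1·M_3 = 6(Δ_2 - Δ_1) = 12
  1·M_2 + 4·M_3 + 1·M_4 = 6(Δ_3 - Δ_2) = -12
Clamped end conditions give two more equations: 2h_0·M_0 + h_0·M_1 = 6(Δ_0 - S'(-1)) = -45 and h_3·M_3 + 2h_3·M_4 = 6(S'(4) - Δ_3) = -24.
Hence M_0 = -3063/164, M_1 = 609/41, M_2 = -63/82, M_3 = 9/41, M_4 = -993/82.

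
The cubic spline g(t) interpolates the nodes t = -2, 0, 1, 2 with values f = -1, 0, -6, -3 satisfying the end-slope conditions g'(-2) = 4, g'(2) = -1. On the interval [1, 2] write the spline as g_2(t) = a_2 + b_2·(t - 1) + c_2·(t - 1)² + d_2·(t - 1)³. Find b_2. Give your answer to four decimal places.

Let M_i = g''(x_i). Step sizes h_i = 2, 1, 1; slopes of the chords Δ_i = (y_(i+1) - y_i)/h_i = 1/2, -6, 3.
  2·M_0 + 6·M_1 + 1·M_2 = 6(Δ_1 - Δ_0) = -39
  1·M_1 + 4·M_2 + 1·M_3 = 6(Δ_2 - Δ_1) = 54
Clamped end conditions give two more equations: 2h_0·M_0 + h_0·M_1 = 6(Δ_0 - g'(-2)) = -21 and h_2·M_2 + 2h_2·M_3 = 6(g'(2) - Δ_2) = -24.
Solving the tridiagonal system: M_0 = -5/22, M_1 = -221/22, M_2 = 239/11, M_3 = -503/22.
On [1, 2], with g_2(t) = a_2 + b_2·(t - 1) + c_2·(t - 1)² + d_2·(t - 1)³: c_2 = M_2/2 = 239/22, d_2 = (M_3 - M_2)/(6h_2) = -327/44, b_2 = Δ_2 - h_2(2M_2 + M_3)/6 = -19/44.

-0.4318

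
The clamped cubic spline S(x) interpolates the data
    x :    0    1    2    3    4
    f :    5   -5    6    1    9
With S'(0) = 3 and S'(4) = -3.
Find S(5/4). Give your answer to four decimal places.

-3.6328

Write M_i for S''(x_i). With h_i = 1, 1, 1, 1 and divided differences Δ_i = -10, 11, -5, 8, the continuity of S' gives the tridiagonal system
  1·M_0 + 4·M_1 + 1·M_2 = 6(Δ_1 - Δ_0) = 126
  1·M_1 + 4·M_2 + 1·M_3 = 6(Δ_2 - Δ_1) = -96
  1·M_2 + 4·M_3 + 1·M_4 = 6(Δ_3 - Δ_2) = 78
Clamped end conditions give two more equations: 2h_0·M_0 + h_0·M_1 = 6(Δ_0 - S'(0)) = -78 and h_3·M_3 + 2h_3·M_4 = 6(S'(4) - Δ_3) = -66.
Hence M_0 = -489/7, M_1 = 432/7, M_2 = -51, M_3 = 324/7, M_4 = -393/7.
On [1, 2], S(x) = -5 - 15/14·(x - 1) + 216/7·(x - 1)² - 263/14·(x - 1)³.
With (x - 1) = 1/4: S(5/4) = -465/128.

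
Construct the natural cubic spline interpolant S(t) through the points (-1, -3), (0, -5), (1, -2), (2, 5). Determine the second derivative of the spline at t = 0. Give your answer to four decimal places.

6.4000

With M_i denoting the second derivative at x_i, h_i = 1, 1, 1, and Δ_i = (y_(i+1) − y_i)/h_i = -2, 3, 7:
  1·M_0 + 4·M_1 + 1·M_2 = 6(Δ_1 - Δ_0) = 30
  1·M_1 + 4·M_2 + 1·M_3 = 6(Δ_2 - Δ_1) = 24
Natural end conditions: M_0 = M_3 = 0.
Solving: M_0 = 0, M_1 = 32/5, M_2 = 22/5, M_3 = 0.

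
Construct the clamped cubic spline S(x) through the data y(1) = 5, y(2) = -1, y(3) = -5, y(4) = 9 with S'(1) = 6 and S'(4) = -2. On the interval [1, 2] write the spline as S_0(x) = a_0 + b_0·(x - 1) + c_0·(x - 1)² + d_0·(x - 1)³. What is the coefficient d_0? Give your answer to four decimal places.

6.2667

Write σ_i for S''(x_i). With h_i = 1, 1, 1 and divided differences Δ_i = -6, -4, 14, the continuity of S' gives the tridiagonal system
  1·σ_0 + 4·σ_1 + 1·σ_2 = 6(Δ_1 - Δ_0) = 12
  1·σ_1 + 4·σ_2 + 1·σ_3 = 6(Δ_2 - Δ_1) = 108
Clamped end conditions give two more equations: 2h_0·σ_0 + h_0·σ_1 = 6(Δ_0 - S'(1)) = -72 and h_2·σ_2 + 2h_2·σ_3 = 6(S'(4) - Δ_2) = -96.
Forward elimination and back-substitution give σ_0 = -548/15, σ_1 = 16/15, σ_2 = 664/15, σ_3 = -1052/15.
On [1, 2], with S_0(x) = a_0 + b_0·(x - 1) + c_0·(x - 1)² + d_0·(x - 1)³: c_0 = σ_0/2 = -274/15, d_0 = (σ_1 - σ_0)/(6h_0) = 94/15, b_0 = Δ_0 - h_0(2σ_0 + σ_1)/6 = 6.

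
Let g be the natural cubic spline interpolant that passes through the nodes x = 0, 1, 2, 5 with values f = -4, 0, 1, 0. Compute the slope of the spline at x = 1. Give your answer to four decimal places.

Let σ_i = g''(x_i). Step sizes h_i = 1, 1, 3; slopes of the chords Δ_i = (y_(i+1) - y_i)/h_i = 4, 1, -1/3.
  1·σ_0 + 4·σ_1 + 1·σ_2 = 6(Δ_1 - Δ_0) = -18
  1·σ_1 + 8·σ_2 + 3·σ_3 = 6(Δ_2 - Δ_1) = -8
Natural end conditions: σ_0 = σ_3 = 0.
Forward elimination and back-substitution give σ_0 = 0, σ_1 = -136/31, σ_2 = -14/31, σ_3 = 0.
On [1, 2], g'(x) = b_1 + 2c_1·(x - 1) + 3d_1·(x - 1)² with b_1 = Δ_1 - h_1(2σ_1 + σ_2)/6 = 236/93, c_1 = σ_1/2 = -68/31, d_1 = (σ_2 - σ_1)/(6h_1) = 61/93. So g'(1) = 236/93.

2.5376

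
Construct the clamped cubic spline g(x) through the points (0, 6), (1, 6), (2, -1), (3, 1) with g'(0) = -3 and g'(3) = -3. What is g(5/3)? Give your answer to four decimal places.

Let M_i = g''(x_i). Step sizes h_i = 1, 1, 1; slopes of the chords Δ_i = (y_(i+1) - y_i)/h_i = 0, -7, 2.
  1·M_0 + 4·M_1 + 1·M_2 = 6(Δ_1 - Δ_0) = -42
  1·M_1 + 4·M_2 + 1·M_3 = 6(Δ_2 - Δ_1) = 54
Clamped end conditions give two more equations: 2h_0·M_0 + h_0·M_1 = 6(Δ_0 - g'(0)) = 18 and h_2·M_2 + 2h_2·M_3 = 6(g'(3) - Δ_2) = -30.
Solving: M_0 = 20, M_1 = -22, M_2 = 26, M_3 = -28.
On [1, 2], g(x) = 6 - 4·(x - 1) - 11·(x - 1)² + 8·(x - 1)³.
With (x - 1) = 2/3: g(5/3) = 22/27.

0.8148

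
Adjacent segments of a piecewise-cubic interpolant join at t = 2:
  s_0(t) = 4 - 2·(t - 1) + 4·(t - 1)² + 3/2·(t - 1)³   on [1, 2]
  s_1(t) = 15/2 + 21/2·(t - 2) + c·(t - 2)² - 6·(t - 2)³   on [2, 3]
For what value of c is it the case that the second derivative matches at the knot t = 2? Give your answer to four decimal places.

8.5000

s_0''(t) = 8 + 9·(t - 1), so s_0''(2) = 17. On the right, s_1''(2) = 2c, so c = 17/2.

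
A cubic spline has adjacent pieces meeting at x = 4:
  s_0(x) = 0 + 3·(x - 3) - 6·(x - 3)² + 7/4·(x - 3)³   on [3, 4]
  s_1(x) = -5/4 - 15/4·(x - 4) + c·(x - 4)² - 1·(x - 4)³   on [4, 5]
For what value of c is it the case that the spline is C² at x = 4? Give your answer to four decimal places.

s_0''(x) = -12 + 21/2·(x - 3), so s_0''(4) = -3/2. On the right, s_1''(4) = 2c, so c = -3/4.

-0.7500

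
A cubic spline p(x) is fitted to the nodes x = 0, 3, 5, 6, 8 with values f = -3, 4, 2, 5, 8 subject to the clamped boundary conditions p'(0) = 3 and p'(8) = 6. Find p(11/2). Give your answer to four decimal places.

3.4741

Write σ_i for p''(x_i). With h_i = 3, 2, 1, 2 and divided differences Δ_i = 7/3, -1, 3, 3/2, the continuity of p' gives the tridiagonal system
  3·σ_0 + 10·σ_1 + 2·σ_2 = 6(Δ_1 - Δ_0) = -20
  2·σ_1 + 6·σ_2 + 1·σ_3 = 6(Δ_2 - Δ_1) = 24
  1·σ_2 + 6·σ_3 + 2·σ_4 = 6(Δ_3 - Δ_2) = -9
Clamped end conditions give two more equations: 2h_0·σ_0 + h_0·σ_1 = 6(Δ_0 - p'(0)) = -4 and h_3·σ_3 + 2h_3·σ_4 = 6(p'(8) - Δ_3) = 27.
Forward elimination and back-substitution give σ_0 = 505/453, σ_1 = -538/151, σ_2 = 1855/302, σ_3 = -865/151, σ_4 = 5807/604.
On [5, 6], p(x) = 2 + 288/151·(x - 5) + 1855/604·(x - 5)² - 1195/604·(x - 5)³.
With (x - 5) = 1/2: p(11/2) = 16787/4832.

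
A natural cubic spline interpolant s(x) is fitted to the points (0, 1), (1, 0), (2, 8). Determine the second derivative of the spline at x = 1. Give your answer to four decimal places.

13.5000

Write M_i for s''(x_i). With h_i = 1, 1 and divided differences Δ_i = -1, 8, the continuity of s' gives the tridiagonal system
  1·M_0 + 4·M_1 + 1·M_2 = 6(Δ_1 - Δ_0) = 54
Natural end conditions: M_0 = M_2 = 0.
Solving the tridiagonal system: M_0 = 0, M_1 = 27/2, M_2 = 0.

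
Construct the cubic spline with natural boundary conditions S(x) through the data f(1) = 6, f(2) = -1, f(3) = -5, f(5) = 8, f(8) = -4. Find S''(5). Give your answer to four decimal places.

-8.9579

Write M_i for S''(x_i). With h_i = 1, 1, 2, 3 and divided differences Δ_i = -7, -4, 13/2, -4, the continuity of S' gives the tridiagonal system
  1·M_0 + 4·M_1 + 1·M_2 = 6(Δ_1 - Δ_0) = 18
  1·M_1 + 6·M_2 + 2·M_3 = 6(Δ_2 - Δ_1) = 63
  2·M_2 + 10·M_3 + 3·M_4 = 6(Δ_3 - Δ_2) = -63
Natural end conditions: M_0 = M_4 = 0.
Forward elimination and back-substitution give M_0 = 0, M_1 = 126/107, M_2 = 1422/107, M_3 = -1917/214, M_4 = 0.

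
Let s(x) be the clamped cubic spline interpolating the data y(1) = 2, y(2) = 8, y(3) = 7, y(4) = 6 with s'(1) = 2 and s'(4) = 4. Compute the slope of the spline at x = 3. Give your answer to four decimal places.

-3.5333

Let M_i = s''(x_i). Step sizes h_i = 1, 1, 1; slopes of the chords Δ_i = (y_(i+1) - y_i)/h_i = 6, -1, -1.
  1·M_0 + 4·M_1 + 1·M_2 = 6(Δ_1 - Δ_0) = -42
  1·M_1 + 4·M_2 + 1·M_3 = 6(Δ_2 - Δ_1) = 0
Clamped end conditions give two more equations: 2h_0·M_0 + h_0·M_1 = 6(Δ_0 - s'(1)) = 24 and h_2·M_2 + 2h_2·M_3 = 6(s'(4) - Δ_2) = 30.
Hence M_0 = 296/15, M_1 = -232/15, M_2 = 2/15, M_3 = 224/15.
On [3, 4], s'(x) = b_2 + 2c_2·(x - 3) + 3d_2·(x - 3)² with b_2 = Δ_2 - h_2(2M_2 + M_3)/6 = -53/15, c_2 = M_2/2 = 1/15, d_2 = (M_3 - M_2)/(6h_2) = 37/15. So s'(3) = -53/15.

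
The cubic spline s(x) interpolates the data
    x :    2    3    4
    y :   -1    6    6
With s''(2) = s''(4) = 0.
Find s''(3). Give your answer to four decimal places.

-10.5000

Put σ_i = s'' at the i-th knot. Here h = (1, 1) and Δ = (7, 0), so the interior equations h_(i-1)·σ_(i-1) + 2(h_(i-1)+h_i)·σ_i + h_i·σ_(i+1) = 6(Δ_i − Δ_(i-1)) read
  1·σ_0 + 4·σ_1 + 1·σ_2 = 6(Δ_1 - Δ_0) = -42
Natural end conditions: σ_0 = σ_2 = 0.
Hence σ_0 = 0, σ_1 = -21/2, σ_2 = 0.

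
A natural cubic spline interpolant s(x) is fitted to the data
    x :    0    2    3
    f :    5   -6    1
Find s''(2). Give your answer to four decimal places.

With σ_i denoting the second derivative at x_i, h_i = 2, 1, and Δ_i = (y_(i+1) − y_i)/h_i = -11/2, 7:
  2·σ_0 + 6·σ_1 + 1·σ_2 = 6(Δ_1 - Δ_0) = 75
Natural end conditions: σ_0 = σ_2 = 0.
Hence σ_0 = 0, σ_1 = 25/2, σ_2 = 0.

12.5000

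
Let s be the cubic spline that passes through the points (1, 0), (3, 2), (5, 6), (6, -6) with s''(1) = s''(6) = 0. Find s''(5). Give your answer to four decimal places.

-15.5455

Put m_i = s'' at the i-th knot. Here h = (2, 2, 1) and Δ = (1, 2, -12), so the interior equations h_(i-1)·m_(i-1) + 2(h_(i-1)+h_i)·m_i + h_i·m_(i+1) = 6(Δ_i − Δ_(i-1)) read
  2·m_0 + 8·m_1 + 2·m_2 = 6(Δ_1 - Δ_0) = 6
  2·m_1 + 6·m_2 + 1·m_3 = 6(Δ_2 - Δ_1) = -84
Natural end conditions: m_0 = m_3 = 0.
Solving: m_0 = 0, m_1 = 51/11, m_2 = -171/11, m_3 = 0.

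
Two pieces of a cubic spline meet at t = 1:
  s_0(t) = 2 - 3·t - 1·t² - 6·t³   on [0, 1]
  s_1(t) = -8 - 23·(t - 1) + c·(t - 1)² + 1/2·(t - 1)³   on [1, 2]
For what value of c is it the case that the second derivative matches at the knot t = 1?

s_0''(t) = -2 - 36·t, so s_0''(1) = -38. On the right, s_1''(1) = 2c, so c = -19.

-19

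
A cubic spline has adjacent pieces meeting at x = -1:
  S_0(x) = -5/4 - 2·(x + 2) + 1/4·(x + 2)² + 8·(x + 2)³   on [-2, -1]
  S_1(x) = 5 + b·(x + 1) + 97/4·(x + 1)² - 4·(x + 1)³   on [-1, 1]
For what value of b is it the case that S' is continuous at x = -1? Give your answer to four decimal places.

S_0'(x) = -2 + 1/2·(x + 2) + 24·(x + 2)², so S_0'(-1) = 45/2. On the right, S_1'(-1) = b, so b = 45/2.

22.5000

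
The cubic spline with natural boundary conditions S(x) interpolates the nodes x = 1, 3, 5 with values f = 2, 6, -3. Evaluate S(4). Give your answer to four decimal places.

With M_i denoting the second derivative at x_i, h_i = 2, 2, and Δ_i = (y_(i+1) − y_i)/h_i = 2, -9/2:
  2·M_0 + 8·M_1 + 2·M_2 = 6(Δ_1 - Δ_0) = -39
Natural end conditions: M_0 = M_2 = 0.
Forward elimination and back-substitution give M_0 = 0, M_1 = -39/8, M_2 = 0.
On [3, 5], S(x) = 6 - 5/4·(x - 3) - 39/16·(x - 3)² + 13/32·(x - 3)³.
With (x - 3) = 1: S(4) = 87/32.

2.7188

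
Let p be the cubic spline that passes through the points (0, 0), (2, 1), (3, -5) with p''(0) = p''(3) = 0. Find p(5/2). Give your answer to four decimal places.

Put m_i = p'' at the i-th knot. Here h = (2, 1) and Δ = (1/2, -6), so the interior equations h_(i-1)·m_(i-1) + 2(h_(i-1)+h_i)·m_i + h_i·m_(i+1) = 6(Δ_i − Δ_(i-1)) read
  2·m_0 + 6·m_1 + 1·m_2 = 6(Δ_1 - Δ_0) = -39
Natural end conditions: m_0 = m_2 = 0.
Solving: m_0 = 0, m_1 = -13/2, m_2 = 0.
On [2, 3], p(t) = 1 - 23/6·(t - 2) - 13/4·(t - 2)² + 13/12·(t - 2)³.
With (t - 2) = 1/2: p(5/2) = -51/32.

-1.5938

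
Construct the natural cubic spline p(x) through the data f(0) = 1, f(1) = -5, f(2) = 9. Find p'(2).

19

With σ_i denoting the second derivative at x_i, h_i = 1, 1, and Δ_i = (y_(i+1) − y_i)/h_i = -6, 14:
  1·σ_0 + 4·σ_1 + 1·σ_2 = 6(Δ_1 - Δ_0) = 120
Natural end conditions: σ_0 = σ_2 = 0.
Forward elimination and back-substitution give σ_0 = 0, σ_1 = 30, σ_2 = 0.
On [1, 2], p'(x) = b_1 + 2c_1·(x - 1) + 3d_1·(x - 1)² with b_1 = Δ_1 - h_1(2σ_1 + σ_2)/6 = 4, c_1 = σ_1/2 = 15, d_1 = (σ_2 - σ_1)/(6h_1) = -5. So p'(2) = 19.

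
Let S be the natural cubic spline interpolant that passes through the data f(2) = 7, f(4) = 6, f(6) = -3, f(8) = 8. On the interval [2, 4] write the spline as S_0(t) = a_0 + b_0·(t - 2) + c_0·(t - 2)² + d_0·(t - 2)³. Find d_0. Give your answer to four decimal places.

With σ_i denoting the second derivative at x_i, h_i = 2, 2, 2, and Δ_i = (y_(i+1) − y_i)/h_i = -1/2, -9/2, 11/2:
  2·σ_0 + 8·σ_1 + 2·σ_2 = 6(Δ_1 - Δ_0) = -24
  2·σ_1 + 8·σ_2 + 2·σ_3 = 6(Δ_2 - Δ_1) = 60
Natural end conditions: σ_0 = σ_3 = 0.
Solving the tridiagonal system: σ_0 = 0, σ_1 = -26/5, σ_2 = 44/5, σ_3 = 0.
On [2, 4], with S_0(t) = a_0 + b_0·(t - 2) + c_0·(t - 2)² + d_0·(t - 2)³: c_0 = σ_0/2 = 0, d_0 = (σ_1 - σ_0)/(6h_0) = -13/30, b_0 = Δ_0 - h_0(2σ_0 + σ_1)/6 = 37/30.

-0.4333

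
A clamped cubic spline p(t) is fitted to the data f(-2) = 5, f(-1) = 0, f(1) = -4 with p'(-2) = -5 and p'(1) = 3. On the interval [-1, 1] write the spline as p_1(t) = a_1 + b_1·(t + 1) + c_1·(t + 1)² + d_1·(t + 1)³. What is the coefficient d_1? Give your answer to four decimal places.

Let m_i = p''(x_i). Step sizes h_i = 1, 2; slopes of the chords Δ_i = (y_(i+1) - y_i)/h_i = -5, -2.
  1·m_0 + 6·m_1 + 2·m_2 = 6(Δ_1 - Δ_0) = 18
Clamped end conditions give two more equations: 2h_0·m_0 + h_0·m_1 = 6(Δ_0 - p'(-2)) = 0 and h_1·m_1 + 2h_1·m_2 = 6(p'(1) - Δ_1) = 30.
Solving the tridiagonal system: m_0 = -1/3, m_1 = 2/3, m_2 = 43/6.
On [-1, 1], with p_1(t) = a_1 + b_1·(t + 1) + c_1·(t + 1)² + d_1·(t + 1)³: c_1 = m_1/2 = 1/3, d_1 = (m_2 - m_1)/(6h_1) = 13/24, b_1 = Δ_1 - h_1(2m_1 + m_2)/6 = -29/6.

0.5417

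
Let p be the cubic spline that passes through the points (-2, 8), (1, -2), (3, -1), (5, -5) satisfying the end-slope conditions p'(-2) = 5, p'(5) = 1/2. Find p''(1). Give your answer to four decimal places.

With σ_i denoting the second derivative at x_i, h_i = 3, 2, 2, and Δ_i = (y_(i+1) − y_i)/h_i = -10/3, 1/2, -2:
  3·σ_0 + 10·σ_1 + 2·σ_2 = 6(Δ_1 - Δ_0) = 23
  2·σ_1 + 8·σ_2 + 2·σ_3 = 6(Δ_2 - Δ_1) = -15
Clamped end conditions give two more equations: 2h_0·σ_0 + h_0·σ_1 = 6(Δ_0 - p'(-2)) = -50 and h_2·σ_2 + 2h_2·σ_3 = 6(p'(5) - Δ_2) = 15.
Hence σ_0 = -1306/111, σ_1 = 254/37, σ_2 = -383/74, σ_3 = 469/74.

6.8649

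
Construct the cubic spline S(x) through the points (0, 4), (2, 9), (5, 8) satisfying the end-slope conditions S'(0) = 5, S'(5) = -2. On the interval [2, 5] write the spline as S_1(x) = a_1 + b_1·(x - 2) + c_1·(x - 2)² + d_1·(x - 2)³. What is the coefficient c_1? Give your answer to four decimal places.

-0.3000

Write m_i for S''(x_i). With h_i = 2, 3 and divided differences Δ_i = 5/2, -1/3, the continuity of S' gives the tridiagonal system
  2·m_0 + 10·m_1 + 3·m_2 = 6(Δ_1 - Δ_0) = -17
Clamped end conditions give two more equations: 2h_0·m_0 + h_0·m_1 = 6(Δ_0 - S'(0)) = -15 and h_1·m_1 + 2h_1·m_2 = 6(S'(5) - Δ_1) = -10.
Solving the tridiagonal system: m_0 = -69/20, m_1 = -3/5, m_2 = -41/30.
On [2, 5], with S_1(x) = a_1 + b_1·(x - 2) + c_1·(x - 2)² + d_1·(x - 2)³: c_1 = m_1/2 = -3/10, d_1 = (m_2 - m_1)/(6h_1) = -23/540, b_1 = Δ_1 - h_1(2m_1 + m_2)/6 = 19/20.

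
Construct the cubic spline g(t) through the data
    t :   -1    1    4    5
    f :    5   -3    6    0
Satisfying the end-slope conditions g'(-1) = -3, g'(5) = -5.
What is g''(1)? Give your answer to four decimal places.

Put m_i = g'' at the i-th knot. Here h = (2, 3, 1) and Δ = (-4, 3, -6), so the interior equations h_(i-1)·m_(i-1) + 2(h_(i-1)+h_i)·m_i + h_i·m_(i+1) = 6(Δ_i − Δ_(i-1)) read
  2·m_0 + 10·m_1 + 3·m_2 = 6(Δ_1 - Δ_0) = 42
  3·m_1 + 8·m_2 + 1·m_3 = 6(Δ_2 - Δ_1) = -54
Clamped end conditions give two more equations: 2h_0·m_0 + h_0·m_1 = 6(Δ_0 - g'(-1)) = -6 and h_2·m_2 + 2h_2·m_3 = 6(g'(5) - Δ_2) = 6.
Solving the tridiagonal system: m_0 = -76/13, m_1 = 113/13, m_2 = -144/13, m_3 = 111/13.

8.6923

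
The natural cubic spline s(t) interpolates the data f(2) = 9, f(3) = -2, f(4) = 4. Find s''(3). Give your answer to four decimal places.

25.5000

Put M_i = s'' at the i-th knot. Here h = (1, 1) and Δ = (-11, 6), so the interior equations h_(i-1)·M_(i-1) + 2(h_(i-1)+h_i)·M_i + h_i·M_(i+1) = 6(Δ_i − Δ_(i-1)) read
  1·M_0 + 4·M_1 + 1·M_2 = 6(Δ_1 - Δ_0) = 102
Natural end conditions: M_0 = M_2 = 0.
Solving the tridiagonal system: M_0 = 0, M_1 = 51/2, M_2 = 0.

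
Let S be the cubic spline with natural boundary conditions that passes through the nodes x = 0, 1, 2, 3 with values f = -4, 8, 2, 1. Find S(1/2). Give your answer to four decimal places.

3.9250

Let M_i = S''(x_i). Step sizes h_i = 1, 1, 1; slopes of the chords Δ_i = (y_(i+1) - y_i)/h_i = 12, -6, -1.
  1·M_0 + 4·M_1 + 1·M_2 = 6(Δ_1 - Δ_0) = -108
  1·M_1 + 4·M_2 + 1·M_3 = 6(Δ_2 - Δ_1) = 30
Natural end conditions: M_0 = M_3 = 0.
Hence M_0 = 0, M_1 = -154/5, M_2 = 76/5, M_3 = 0.
On [0, 1], S(x) = -4 + 257/15·x + 0·x² - 77/15·x³.
With x = 1/2: S(1/2) = 157/40.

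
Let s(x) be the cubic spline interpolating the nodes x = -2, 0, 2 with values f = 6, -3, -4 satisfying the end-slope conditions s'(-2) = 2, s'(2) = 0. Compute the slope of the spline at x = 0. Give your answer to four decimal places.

Let M_i = s''(x_i). Step sizes h_i = 2, 2; slopes of the chords Δ_i = (y_(i+1) - y_i)/h_i = -9/2, -1/2.
  2·M_0 + 8·M_1 + 2·M_2 = 6(Δ_1 - Δ_0) = 24
Clamped end conditions give two more equations: 2h_0·M_0 + h_0·M_1 = 6(Δ_0 - s'(-2)) = -39 and h_1·M_1 + 2h_1·M_2 = 6(s'(2) - Δ_1) = 3.
Hence M_0 = -53/4, M_1 = 7, M_2 = -11/4.
On [0, 2], s'(x) = b_1 + 2c_1·x + 3d_1·x² with b_1 = Δ_1 - h_1(2M_1 + M_2)/6 = -17/4, c_1 = M_1/2 = 7/2, d_1 = (M_2 - M_1)/(6h_1) = -13/16. So s'(0) = -17/4.

-4.2500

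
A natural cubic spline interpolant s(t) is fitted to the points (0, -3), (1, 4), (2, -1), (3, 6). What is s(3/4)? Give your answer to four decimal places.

3.5625

Let m_i = s''(x_i). Step sizes h_i = 1, 1, 1; slopes of the chords Δ_i = (y_(i+1) - y_i)/h_i = 7, -5, 7.
  1·m_0 + 4·m_1 + 1·m_2 = 6(Δ_1 - Δ_0) = -72
  1·m_1 + 4·m_2 + 1·m_3 = 6(Δ_2 - Δ_1) = 72
Natural end conditions: m_0 = m_3 = 0.
Solving: m_0 = 0, m_1 = -24, m_2 = 24, m_3 = 0.
On [0, 1], s(t) = -3 + 11·t + 0·t² - 4·t³.
With t = 3/4: s(3/4) = 57/16.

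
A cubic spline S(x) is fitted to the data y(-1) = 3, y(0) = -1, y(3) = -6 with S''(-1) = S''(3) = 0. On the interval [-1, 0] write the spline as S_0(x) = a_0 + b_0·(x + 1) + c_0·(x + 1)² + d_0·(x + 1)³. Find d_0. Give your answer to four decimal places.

0.2917

Put m_i = S'' at the i-th knot. Here h = (1, 3) and Δ = (-4, -5/3), so the interior equations h_(i-1)·m_(i-1) + 2(h_(i-1)+h_i)·m_i + h_i·m_(i+1) = 6(Δ_i − Δ_(i-1)) read
  1·m_0 + 8·m_1 + 3·m_2 = 6(Δ_1 - Δ_0) = 14
Natural end conditions: m_0 = m_2 = 0.
Solving: m_0 = 0, m_1 = 7/4, m_2 = 0.
On [-1, 0], with S_0(x) = a_0 + b_0·(x + 1) + c_0·(x + 1)² + d_0·(x + 1)³: c_0 = m_0/2 = 0, d_0 = (m_1 - m_0)/(6h_0) = 7/24, b_0 = Δ_0 - h_0(2m_0 + m_1)/6 = -103/24.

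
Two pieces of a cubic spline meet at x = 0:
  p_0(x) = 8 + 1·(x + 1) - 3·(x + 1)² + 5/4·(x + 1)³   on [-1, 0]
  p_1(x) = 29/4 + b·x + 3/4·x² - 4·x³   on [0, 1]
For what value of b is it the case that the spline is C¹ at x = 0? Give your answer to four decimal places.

p_0'(x) = 1 - 6·(x + 1) + 15/4·(x + 1)², so p_0'(0) = -5/4. On the right, p_1'(0) = b, so b = -5/4.

-1.2500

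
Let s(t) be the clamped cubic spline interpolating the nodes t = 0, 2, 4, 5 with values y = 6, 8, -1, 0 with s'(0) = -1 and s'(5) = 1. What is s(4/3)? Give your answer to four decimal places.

7.9452

Put M_i = s'' at the i-th knot. Here h = (2, 2, 1) and Δ = (1, -9/2, 1), so the interior equations h_(i-1)·M_(i-1) + 2(h_(i-1)+h_i)·M_i + h_i·M_(i+1) = 6(Δ_i − Δ_(i-1)) read
  2·M_0 + 8·M_1 + 2·M_2 = 6(Δ_1 - Δ_0) = -33
  2·M_1 + 6·M_2 + 1·M_3 = 6(Δ_2 - Δ_1) = 33
Clamped end conditions give two more equations: 2h_0·M_0 + h_0·M_1 = 6(Δ_0 - s'(0)) = 12 and h_2·M_2 + 2h_2·M_3 = 6(s'(5) - Δ_2) = 0.
Hence M_0 = 325/46, M_1 = -187/23, M_2 = 206/23, M_3 = -103/23.
On [0, 2], s(t) = 6 - 1·t + 325/92·t² - 233/184·t³.
With t = 4/3: s(4/3) = 4934/621.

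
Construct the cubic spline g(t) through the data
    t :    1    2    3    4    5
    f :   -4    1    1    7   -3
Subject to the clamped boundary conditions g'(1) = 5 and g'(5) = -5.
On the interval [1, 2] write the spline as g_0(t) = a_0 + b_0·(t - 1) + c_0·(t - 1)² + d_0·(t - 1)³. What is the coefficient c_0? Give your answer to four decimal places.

Put M_i = g'' at the i-th knot. Here h = (1, 1, 1, 1) and Δ = (5, 0, 6, -10), so the interior equations h_(i-1)·M_(i-1) + 2(h_(i-1)+h_i)·M_i + h_i·M_(i+1) = 6(Δ_i − Δ_(i-1)) read
  1·M_0 + 4·M_1 + 1·M_2 = 6(Δ_1 - Δ_0) = -30
  1·M_1 + 4·M_2 + 1·M_3 = 6(Δ_2 - Δ_1) = 36
  1·M_2 + 4·M_3 + 1·M_4 = 6(Δ_3 - Δ_2) = -96
Clamped end conditions give two more equations: 2h_0·M_0 + h_0·M_1 = 6(Δ_0 - g'(1)) = 0 and h_3·M_3 + 2h_3·M_4 = 6(g'(5) - Δ_3) = 30.
Solving: M_0 = 209/28, M_1 = -209/14, M_2 = 89/4, M_3 = -533/14, M_4 = 953/28.
On [1, 2], with g_0(t) = a_0 + b_0·(t - 1) + c_0·(t - 1)² + d_0·(t - 1)³: c_0 = M_0/2 = 209/56, d_0 = (M_1 - M_0)/(6h_0) = -209/56, b_0 = Δ_0 - h_0(2M_0 + M_1)/6 = 5.

3.7321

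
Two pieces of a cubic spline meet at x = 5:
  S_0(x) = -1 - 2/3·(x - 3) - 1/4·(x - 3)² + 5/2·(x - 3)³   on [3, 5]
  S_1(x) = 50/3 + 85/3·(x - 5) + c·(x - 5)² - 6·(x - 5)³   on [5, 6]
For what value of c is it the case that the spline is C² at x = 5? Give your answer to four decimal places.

S_0''(x) = -1/2 + 15·(x - 3), so S_0''(5) = 59/2. On the right, S_1''(5) = 2c, so c = 59/4.

14.7500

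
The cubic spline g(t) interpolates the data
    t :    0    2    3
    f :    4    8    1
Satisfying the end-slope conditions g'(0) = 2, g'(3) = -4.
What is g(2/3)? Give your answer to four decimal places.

6.3704

Let M_i = g''(x_i). Step sizes h_i = 2, 1; slopes of the chords Δ_i = (y_(i+1) - y_i)/h_i = 2, -7.
  2·M_0 + 6·M_1 + 1·M_2 = 6(Δ_1 - Δ_0) = -54
Clamped end conditions give two more equations: 2h_0·M_0 + h_0·M_1 = 6(Δ_0 - g'(0)) = 0 and h_1·M_1 + 2h_1·M_2 = 6(g'(3) - Δ_1) = 18.
Solving: M_0 = 7, M_1 = -14, M_2 = 16.
On [0, 2], g(t) = 4 + 2·t + 7/2·t² - 7/4·t³.
With t = 2/3: g(2/3) = 172/27.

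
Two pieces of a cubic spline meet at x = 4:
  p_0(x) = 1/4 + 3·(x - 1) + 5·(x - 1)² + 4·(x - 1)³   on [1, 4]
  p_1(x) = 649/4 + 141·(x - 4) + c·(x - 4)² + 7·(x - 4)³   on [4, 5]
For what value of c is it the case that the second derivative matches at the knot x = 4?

41

p_0''(x) = 10 + 24·(x - 1), so p_0''(4) = 82. On the right, p_1''(4) = 2c, so c = 41.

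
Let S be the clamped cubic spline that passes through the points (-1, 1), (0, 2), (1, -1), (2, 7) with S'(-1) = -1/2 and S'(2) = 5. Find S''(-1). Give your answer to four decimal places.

Write m_i for S''(x_i). With h_i = 1, 1, 1 and divided differences Δ_i = 1, -3, 8, the continuity of S' gives the tridiagonal system
  1·m_0 + 4·m_1 + 1·m_2 = 6(Δ_1 - Δ_0) = -24
  1·m_1 + 4·m_2 + 1·m_3 = 6(Δ_2 - Δ_1) = 66
Clamped end conditions give two more equations: 2h_0·m_0 + h_0·m_1 = 6(Δ_0 - S'(-1)) = 9 and h_2·m_2 + 2h_2·m_3 = 6(S'(2) - Δ_2) = -18.
Solving: m_0 = 184/15, m_1 = -233/15, m_2 = 388/15, m_3 = -329/15.

12.2667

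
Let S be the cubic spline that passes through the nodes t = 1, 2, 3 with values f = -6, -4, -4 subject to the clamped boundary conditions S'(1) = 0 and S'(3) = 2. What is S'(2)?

Write σ_i for S''(x_i). With h_i = 1, 1 and divided differences Δ_i = 2, 0, the continuity of S' gives the tridiagonal system
  1·σ_0 + 4·σ_1 + 1·σ_2 = 6(Δ_1 - Δ_0) = -12
Clamped end conditions give two more equations: 2h_0·σ_0 + h_0·σ_1 = 6(Δ_0 - S'(1)) = 12 and h_1·σ_1 + 2h_1·σ_2 = 6(S'(3) - Δ_1) = 12.
Forward elimination and back-substitution give σ_0 = 10, σ_1 = -8, σ_2 = 10.
On [2, 3], S'(t) = b_1 + 2c_1·(t - 2) + 3d_1·(t - 2)² with b_1 = Δ_1 - h_1(2σ_1 + σ_2)/6 = 1, c_1 = σ_1/2 = -4, d_1 = (σ_2 - σ_1)/(6h_1) = 3. So S'(2) = 1.

1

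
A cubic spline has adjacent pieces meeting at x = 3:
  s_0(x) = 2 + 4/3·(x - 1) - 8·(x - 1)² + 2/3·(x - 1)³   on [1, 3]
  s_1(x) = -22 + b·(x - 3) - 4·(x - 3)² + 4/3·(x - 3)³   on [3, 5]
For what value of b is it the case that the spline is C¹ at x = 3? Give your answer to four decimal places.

-22.6667

s_0'(x) = 4/3 - 16·(x - 1) + 2·(x - 1)², so s_0'(3) = -68/3. On the right, s_1'(3) = b, so b = -68/3.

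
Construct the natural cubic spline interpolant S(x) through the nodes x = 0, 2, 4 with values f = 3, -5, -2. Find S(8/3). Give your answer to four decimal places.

With M_i denoting the second derivative at x_i, h_i = 2, 2, and Δ_i = (y_(i+1) − y_i)/h_i = -4, 3/2:
  2·M_0 + 8·M_1 + 2·M_2 = 6(Δ_1 - Δ_0) = 33
Natural end conditions: M_0 = M_2 = 0.
Solving: M_0 = 0, M_1 = 33/8, M_2 = 0.
On [2, 4], S(x) = -5 - 5/4·(x - 2) + 33/16·(x - 2)² - 11/32·(x - 2)³.
With (x - 2) = 2/3: S(8/3) = -271/54.

-5.0185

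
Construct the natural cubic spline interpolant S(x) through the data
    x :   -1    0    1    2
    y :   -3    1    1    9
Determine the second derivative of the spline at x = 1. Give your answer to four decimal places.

14.4000

Let M_i = S''(x_i). Step sizes h_i = 1, 1, 1; slopes of the chords Δ_i = (y_(i+1) - y_i)/h_i = 4, 0, 8.
  1·M_0 + 4·M_1 + 1·M_2 = 6(Δ_1 - Δ_0) = -24
  1·M_1 + 4·M_2 + 1·M_3 = 6(Δ_2 - Δ_1) = 48
Natural end conditions: M_0 = M_3 = 0.
Solving the tridiagonal system: M_0 = 0, M_1 = -48/5, M_2 = 72/5, M_3 = 0.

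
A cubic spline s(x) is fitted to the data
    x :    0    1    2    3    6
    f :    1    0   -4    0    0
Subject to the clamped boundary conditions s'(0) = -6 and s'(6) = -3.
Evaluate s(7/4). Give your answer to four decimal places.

Put M_i = s'' at the i-th knot. Here h = (1, 1, 1, 3) and Δ = (-1, -4, 4, 0), so the interior equations h_(i-1)·M_(i-1) + 2(h_(i-1)+h_i)·M_i + h_i·M_(i+1) = 6(Δ_i − Δ_(i-1)) read
  1·M_0 + 4·M_1 + 1·M_2 = 6(Δ_1 - Δ_0) = -18
  1·M_1 + 4·M_2 + 1·M_3 = 6(Δ_2 - Δ_1) = 48
  1·M_2 + 8·M_3 + 3·M_4 = 6(Δ_3 - Δ_2) = -24
Clamped end conditions give two more equations: 2h_0·M_0 + h_0·M_1 = 6(Δ_0 - s'(0)) = 30 and h_3·M_3 + 2h_3·M_4 = 6(s'(6) - Δ_3) = -18.
Forward elimination and back-substitution give M_0 = 199/9, M_1 = -128/9, M_2 = 151/9, M_3 = -44/9, M_4 = -5/9.
On [1, 2], s(x) = 0 - 37/18·(x - 1) - 64/9·(x - 1)² + 31/6·(x - 1)³.
With (x - 1) = 3/4: s(7/4) = -1291/384.

-3.3620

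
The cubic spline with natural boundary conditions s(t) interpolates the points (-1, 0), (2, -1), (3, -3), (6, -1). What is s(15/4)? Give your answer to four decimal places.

-3.5781

Put m_i = s'' at the i-th knot. Here h = (3, 1, 3) and Δ = (-1/3, -2, 2/3), so the interior equations h_(i-1)·m_(i-1) + 2(h_(i-1)+h_i)·m_i + h_i·m_(i+1) = 6(Δ_i − Δ_(i-1)) read
  3·m_0 + 8·m_1 + 1·m_2 = 6(Δ_1 - Δ_0) = -10
  1·m_1 + 8·m_2 + 3·m_3 = 6(Δ_2 - Δ_1) = 16
Natural end conditions: m_0 = m_3 = 0.
Solving the tridiagonal system: m_0 = 0, m_1 = -32/21, m_2 = 46/21, m_3 = 0.
On [3, 6], s(t) = -3 - 32/21·(t - 3) + 23/21·(t - 3)² - 23/189·(t - 3)³.
With (t - 3) = 3/4: s(15/4) = -229/64.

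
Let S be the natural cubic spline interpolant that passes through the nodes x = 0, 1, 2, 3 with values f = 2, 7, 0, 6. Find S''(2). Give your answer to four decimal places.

Let m_i = S''(x_i). Step sizes h_i = 1, 1, 1; slopes of the chords Δ_i = (y_(i+1) - y_i)/h_i = 5, -7, 6.
  1·m_0 + 4·m_1 + 1·m_2 = 6(Δ_1 - Δ_0) = -72
  1·m_1 + 4·m_2 + 1·m_3 = 6(Δ_2 - Δ_1) = 78
Natural end conditions: m_0 = m_3 = 0.
Forward elimination and back-substitution give m_0 = 0, m_1 = -122/5, m_2 = 128/5, m_3 = 0.

25.6000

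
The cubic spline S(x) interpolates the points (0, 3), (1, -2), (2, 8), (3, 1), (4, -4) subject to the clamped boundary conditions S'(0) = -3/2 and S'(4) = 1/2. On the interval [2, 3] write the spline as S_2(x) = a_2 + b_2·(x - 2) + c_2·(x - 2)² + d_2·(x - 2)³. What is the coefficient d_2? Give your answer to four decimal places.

Let M_i = S''(x_i). Step sizes h_i = 1, 1, 1, 1; slopes of the chords Δ_i = (y_(i+1) - y_i)/h_i = -5, 10, -7, -5.
  1·M_0 + 4·M_1 + 1·M_2 = 6(Δ_1 - Δ_0) = 90
  1·M_1 + 4·M_2 + 1·M_3 = 6(Δ_2 - Δ_1) = -102
  1·M_2 + 4·M_3 + 1·M_4 = 6(Δ_3 - Δ_2) = 12
Clamped end conditions give two more equations: 2h_0·M_0 + h_0·M_1 = 6(Δ_0 - S'(0)) = -21 and h_3·M_3 + 2h_3·M_4 = 6(S'(4) - Δ_3) = 33.
Hence M_0 = -121/4, M_1 = 79/2, M_2 = -151/4, M_3 = 19/2, M_4 = 47/4.
On [2, 3], with S_2(x) = a_2 + b_2·(x - 2) + c_2·(x - 2)² + d_2·(x - 2)³: c_2 = M_2/2 = -151/8, d_2 = (M_3 - M_2)/(6h_2) = 63/8, b_2 = Δ_2 - h_2(2M_2 + M_3)/6 = 4.

7.8750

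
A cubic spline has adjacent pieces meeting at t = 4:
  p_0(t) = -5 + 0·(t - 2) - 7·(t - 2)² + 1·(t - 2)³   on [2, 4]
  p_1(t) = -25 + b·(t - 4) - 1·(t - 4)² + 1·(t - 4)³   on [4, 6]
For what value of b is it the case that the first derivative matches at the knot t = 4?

-16

p_0'(t) = 0 - 14·(t - 2) + 3·(t - 2)², so p_0'(4) = -16. On the right, p_1'(4) = b, so b = -16.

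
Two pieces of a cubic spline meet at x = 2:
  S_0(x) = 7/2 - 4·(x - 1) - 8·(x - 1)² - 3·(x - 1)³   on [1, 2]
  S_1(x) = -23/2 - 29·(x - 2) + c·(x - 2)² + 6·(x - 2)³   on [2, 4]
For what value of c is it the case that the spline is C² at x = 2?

S_0''(x) = -16 - 18·(x - 1), so S_0''(2) = -34. On the right, S_1''(2) = 2c, so c = -17.

-17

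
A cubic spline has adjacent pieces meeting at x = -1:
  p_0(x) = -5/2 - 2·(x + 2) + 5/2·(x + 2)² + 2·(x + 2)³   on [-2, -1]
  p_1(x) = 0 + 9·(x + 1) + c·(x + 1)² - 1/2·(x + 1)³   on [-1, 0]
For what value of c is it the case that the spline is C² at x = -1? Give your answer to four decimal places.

p_0''(x) = 5 + 12·(x + 2), so p_0''(-1) = 17. On the right, p_1''(-1) = 2c, so c = 17/2.

8.5000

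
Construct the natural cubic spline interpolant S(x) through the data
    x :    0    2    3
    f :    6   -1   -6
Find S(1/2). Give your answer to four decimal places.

4.4844

Let m_i = S''(x_i). Step sizes h_i = 2, 1; slopes of the chords Δ_i = (y_(i+1) - y_i)/h_i = -7/2, -5.
  2·m_0 + 6·m_1 + 1·m_2 = 6(Δ_1 - Δ_0) = -9
Natural end conditions: m_0 = m_2 = 0.
Solving the tridiagonal system: m_0 = 0, m_1 = -3/2, m_2 = 0.
On [0, 2], S(x) = 6 - 3·x + 0·x² - 1/8·x³.
With x = 1/2: S(1/2) = 287/64.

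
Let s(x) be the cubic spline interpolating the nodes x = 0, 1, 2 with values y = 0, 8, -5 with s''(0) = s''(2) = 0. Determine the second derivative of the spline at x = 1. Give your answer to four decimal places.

Write m_i for s''(x_i). With h_i = 1, 1 and divided differences Δ_i = 8, -13, the continuity of s' gives the tridiagonal system
  1·m_0 + 4·m_1 + 1·m_2 = 6(Δ_1 - Δ_0) = -126
Natural end conditions: m_0 = m_2 = 0.
Solving the tridiagonal system: m_0 = 0, m_1 = -63/2, m_2 = 0.

-31.5000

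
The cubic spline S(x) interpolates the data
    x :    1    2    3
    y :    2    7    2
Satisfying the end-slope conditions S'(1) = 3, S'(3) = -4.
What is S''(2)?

-23

Put M_i = S'' at the i-th knot. Here h = (1, 1) and Δ = (5, -5), so the interior equations h_(i-1)·M_(i-1) + 2(h_(i-1)+h_i)·M_i + h_i·M_(i+1) = 6(Δ_i − Δ_(i-1)) read
  1·M_0 + 4·M_1 + 1·M_2 = 6(Δ_1 - Δ_0) = -60
Clamped end conditions give two more equations: 2h_0·M_0 + h_0·M_1 = 6(Δ_0 - S'(1)) = 12 and h_1·M_1 + 2h_1·M_2 = 6(S'(3) - Δ_1) = 6.
Solving: M_0 = 35/2, M_1 = -23, M_2 = 29/2.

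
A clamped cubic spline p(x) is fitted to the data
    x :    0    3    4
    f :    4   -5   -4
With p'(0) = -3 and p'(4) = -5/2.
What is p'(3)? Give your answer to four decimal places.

1.3125

Let M_i = p''(x_i). Step sizes h_i = 3, 1; slopes of the chords Δ_i = (y_(i+1) - y_i)/h_i = -3, 1.
  3·M_0 + 8·M_1 + 1·M_2 = 6(Δ_1 - Δ_0) = 24
Clamped end conditions give two more equations: 2h_0·M_0 + h_0·M_1 = 6(Δ_0 - p'(0)) = 0 and h_1·M_1 + 2h_1·M_2 = 6(p'(4) - Δ_1) = -21.
Solving the tridiagonal system: M_0 = -23/8, M_1 = 23/4, M_2 = -107/8.
On [3, 4], p'(x) = b_1 + 2c_1·(x - 3) + 3d_1·(x - 3)² with b_1 = Δ_1 - h_1(2M_1 + M_2)/6 = 21/16, c_1 = M_1/2 = 23/8, d_1 = (M_2 - M_1)/(6h_1) = -51/16. So p'(3) = 21/16.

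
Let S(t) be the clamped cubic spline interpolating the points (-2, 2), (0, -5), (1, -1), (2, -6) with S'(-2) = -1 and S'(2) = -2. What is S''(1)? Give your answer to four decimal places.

Let M_i = S''(x_i). Step sizes h_i = 2, 1, 1; slopes of the chords Δ_i = (y_(i+1) - y_i)/h_i = -7/2, 4, -5.
  2·M_0 + 6·M_1 + 1·M_2 = 6(Δ_1 - Δ_0) = 45
  1·M_1 + 4·M_2 + 1·M_3 = 6(Δ_2 - Δ_1) = -54
Clamped end conditions give two more equations: 2h_0·M_0 + h_0·M_1 = 6(Δ_0 - S'(-2)) = -15 and h_2·M_2 + 2h_2·M_3 = 6(S'(2) - Δ_2) = 18.
Hence M_0 = -247/22, M_1 = 329/22, M_2 = -245/11, M_3 = 443/22.

-22.2727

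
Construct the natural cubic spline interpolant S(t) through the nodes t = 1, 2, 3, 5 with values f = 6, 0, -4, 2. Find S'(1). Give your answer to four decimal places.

-6.2174

Let σ_i = S''(x_i). Step sizes h_i = 1, 1, 2; slopes of the chords Δ_i = (y_(i+1) - y_i)/h_i = -6, -4, 3.
  1·σ_0 + 4·σ_1 + 1·σ_2 = 6(Δ_1 - Δ_0) = 12
  1·σ_1 + 6·σ_2 + 2·σ_3 = 6(Δ_2 - Δ_1) = 42
Natural end conditions: σ_0 = σ_3 = 0.
Hence σ_0 = 0, σ_1 = 30/23, σ_2 = 156/23, σ_3 = 0.
On [1, 2], S'(t) = b_0 + 2c_0·(t - 1) + 3d_0·(t - 1)² with b_0 = Δ_0 - h_0(2σ_0 + σ_1)/6 = -143/23, c_0 = σ_0/2 = 0, d_0 = (σ_1 - σ_0)/(6h_0) = 5/23. So S'(1) = -143/23.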